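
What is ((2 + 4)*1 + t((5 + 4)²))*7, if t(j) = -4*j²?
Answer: -183666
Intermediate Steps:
((2 + 4)*1 + t((5 + 4)²))*7 = ((2 + 4)*1 - 4*(5 + 4)⁴)*7 = (6*1 - 4*(9²)²)*7 = (6 - 4*81²)*7 = (6 - 4*6561)*7 = (6 - 26244)*7 = -26238*7 = -183666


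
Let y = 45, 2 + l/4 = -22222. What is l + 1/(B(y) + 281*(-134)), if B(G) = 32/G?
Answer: -150625204653/1694398 ≈ -88896.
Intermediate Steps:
l = -88896 (l = -8 + 4*(-22222) = -8 - 88888 = -88896)
l + 1/(B(y) + 281*(-134)) = -88896 + 1/(32/45 + 281*(-134)) = -88896 + 1/(32*(1/45) - 37654) = -88896 + 1/(32/45 - 37654) = -88896 + 1/(-1694398/45) = -88896 - 45/1694398 = -150625204653/1694398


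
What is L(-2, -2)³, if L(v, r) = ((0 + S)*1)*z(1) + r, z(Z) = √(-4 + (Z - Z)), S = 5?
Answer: 592 - 880*I ≈ 592.0 - 880.0*I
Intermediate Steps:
z(Z) = 2*I (z(Z) = √(-4 + 0) = √(-4) = 2*I)
L(v, r) = r + 10*I (L(v, r) = ((0 + 5)*1)*(2*I) + r = (5*1)*(2*I) + r = 5*(2*I) + r = 10*I + r = r + 10*I)
L(-2, -2)³ = (-2 + 10*I)³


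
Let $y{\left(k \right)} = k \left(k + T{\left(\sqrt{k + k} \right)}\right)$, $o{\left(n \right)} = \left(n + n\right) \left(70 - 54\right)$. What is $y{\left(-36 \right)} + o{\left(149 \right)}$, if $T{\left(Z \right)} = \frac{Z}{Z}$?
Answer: $6028$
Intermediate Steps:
$T{\left(Z \right)} = 1$
$o{\left(n \right)} = 32 n$ ($o{\left(n \right)} = 2 n 16 = 32 n$)
$y{\left(k \right)} = k \left(1 + k\right)$ ($y{\left(k \right)} = k \left(k + 1\right) = k \left(1 + k\right)$)
$y{\left(-36 \right)} + o{\left(149 \right)} = - 36 \left(1 - 36\right) + 32 \cdot 149 = \left(-36\right) \left(-35\right) + 4768 = 1260 + 4768 = 6028$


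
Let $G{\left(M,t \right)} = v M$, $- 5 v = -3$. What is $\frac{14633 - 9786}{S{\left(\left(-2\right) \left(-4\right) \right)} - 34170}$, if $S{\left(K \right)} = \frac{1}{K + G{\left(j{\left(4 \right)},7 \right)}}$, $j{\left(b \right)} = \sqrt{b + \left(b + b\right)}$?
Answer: $- \frac{377262656}{2659586215} + \frac{222 \sqrt{3}}{2659586215} \approx -0.14185$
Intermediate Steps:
$v = \frac{3}{5}$ ($v = \left(- \frac{1}{5}\right) \left(-3\right) = \frac{3}{5} \approx 0.6$)
$j{\left(b \right)} = \sqrt{3} \sqrt{b}$ ($j{\left(b \right)} = \sqrt{b + 2 b} = \sqrt{3 b} = \sqrt{3} \sqrt{b}$)
$G{\left(M,t \right)} = \frac{3 M}{5}$
$S{\left(K \right)} = \frac{1}{K + \frac{6 \sqrt{3}}{5}}$ ($S{\left(K \right)} = \frac{1}{K + \frac{3 \sqrt{3} \sqrt{4}}{5}} = \frac{1}{K + \frac{3 \sqrt{3} \cdot 2}{5}} = \frac{1}{K + \frac{3 \cdot 2 \sqrt{3}}{5}} = \frac{1}{K + \frac{6 \sqrt{3}}{5}}$)
$\frac{14633 - 9786}{S{\left(\left(-2\right) \left(-4\right) \right)} - 34170} = \frac{14633 - 9786}{\frac{5}{5 \left(\left(-2\right) \left(-4\right)\right) + 6 \sqrt{3}} - 34170} = \frac{4847}{\frac{5}{5 \cdot 8 + 6 \sqrt{3}} - 34170} = \frac{4847}{\frac{5}{40 + 6 \sqrt{3}} - 34170} = \frac{4847}{-34170 + \frac{5}{40 + 6 \sqrt{3}}}$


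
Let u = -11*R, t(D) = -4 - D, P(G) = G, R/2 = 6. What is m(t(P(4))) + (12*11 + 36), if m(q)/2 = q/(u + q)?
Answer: 5884/35 ≈ 168.11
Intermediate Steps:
R = 12 (R = 2*6 = 12)
u = -132 (u = -11*12 = -132)
m(q) = 2*q/(-132 + q) (m(q) = 2*(q/(-132 + q)) = 2*q/(-132 + q))
m(t(P(4))) + (12*11 + 36) = 2*(-4 - 1*4)/(-132 + (-4 - 1*4)) + (12*11 + 36) = 2*(-4 - 4)/(-132 + (-4 - 4)) + (132 + 36) = 2*(-8)/(-132 - 8) + 168 = 2*(-8)/(-140) + 168 = 2*(-8)*(-1/140) + 168 = 4/35 + 168 = 5884/35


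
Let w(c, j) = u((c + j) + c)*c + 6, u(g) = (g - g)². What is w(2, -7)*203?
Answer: 1218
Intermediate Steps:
u(g) = 0 (u(g) = 0² = 0)
w(c, j) = 6 (w(c, j) = 0*c + 6 = 0 + 6 = 6)
w(2, -7)*203 = 6*203 = 1218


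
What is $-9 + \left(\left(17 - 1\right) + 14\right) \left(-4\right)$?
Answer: $-129$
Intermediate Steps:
$-9 + \left(\left(17 - 1\right) + 14\right) \left(-4\right) = -9 + \left(16 + 14\right) \left(-4\right) = -9 + 30 \left(-4\right) = -9 - 120 = -129$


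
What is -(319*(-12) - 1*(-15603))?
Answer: -11775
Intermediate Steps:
-(319*(-12) - 1*(-15603)) = -(-3828 + 15603) = -1*11775 = -11775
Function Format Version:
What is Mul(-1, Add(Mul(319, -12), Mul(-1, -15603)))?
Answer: -11775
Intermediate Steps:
Mul(-1, Add(Mul(319, -12), Mul(-1, -15603))) = Mul(-1, Add(-3828, 15603)) = Mul(-1, 11775) = -11775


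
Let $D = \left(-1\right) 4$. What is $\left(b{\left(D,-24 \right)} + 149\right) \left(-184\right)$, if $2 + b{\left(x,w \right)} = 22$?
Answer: $-31096$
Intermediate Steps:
$D = -4$
$b{\left(x,w \right)} = 20$ ($b{\left(x,w \right)} = -2 + 22 = 20$)
$\left(b{\left(D,-24 \right)} + 149\right) \left(-184\right) = \left(20 + 149\right) \left(-184\right) = 169 \left(-184\right) = -31096$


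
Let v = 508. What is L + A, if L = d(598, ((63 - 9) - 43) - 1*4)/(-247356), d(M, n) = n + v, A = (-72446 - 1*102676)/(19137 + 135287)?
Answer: -1356156431/1193678217 ≈ -1.1361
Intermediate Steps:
A = -87561/77212 (A = (-72446 - 102676)/154424 = -175122*1/154424 = -87561/77212 ≈ -1.1340)
d(M, n) = 508 + n (d(M, n) = n + 508 = 508 + n)
L = -515/247356 (L = (508 + (((63 - 9) - 43) - 1*4))/(-247356) = (508 + ((54 - 43) - 4))*(-1/247356) = (508 + (11 - 4))*(-1/247356) = (508 + 7)*(-1/247356) = 515*(-1/247356) = -515/247356 ≈ -0.0020820)
L + A = -515/247356 - 87561/77212 = -1356156431/1193678217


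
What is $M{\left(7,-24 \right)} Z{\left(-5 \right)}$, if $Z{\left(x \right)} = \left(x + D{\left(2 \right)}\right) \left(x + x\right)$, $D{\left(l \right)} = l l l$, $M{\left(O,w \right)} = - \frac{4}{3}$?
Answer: $40$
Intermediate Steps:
$M{\left(O,w \right)} = - \frac{4}{3}$ ($M{\left(O,w \right)} = \left(-4\right) \frac{1}{3} = - \frac{4}{3}$)
$D{\left(l \right)} = l^{3}$ ($D{\left(l \right)} = l^{2} l = l^{3}$)
$Z{\left(x \right)} = 2 x \left(8 + x\right)$ ($Z{\left(x \right)} = \left(x + 2^{3}\right) \left(x + x\right) = \left(x + 8\right) 2 x = \left(8 + x\right) 2 x = 2 x \left(8 + x\right)$)
$M{\left(7,-24 \right)} Z{\left(-5 \right)} = - \frac{4 \cdot 2 \left(-5\right) \left(8 - 5\right)}{3} = - \frac{4 \cdot 2 \left(-5\right) 3}{3} = \left(- \frac{4}{3}\right) \left(-30\right) = 40$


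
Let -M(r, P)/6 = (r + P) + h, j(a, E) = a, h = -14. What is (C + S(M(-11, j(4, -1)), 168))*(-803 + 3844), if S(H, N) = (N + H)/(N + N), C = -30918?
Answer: -752151817/8 ≈ -9.4019e+7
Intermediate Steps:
M(r, P) = 84 - 6*P - 6*r (M(r, P) = -6*((r + P) - 14) = -6*((P + r) - 14) = -6*(-14 + P + r) = 84 - 6*P - 6*r)
S(H, N) = (H + N)/(2*N) (S(H, N) = (H + N)/((2*N)) = (H + N)*(1/(2*N)) = (H + N)/(2*N))
(C + S(M(-11, j(4, -1)), 168))*(-803 + 3844) = (-30918 + (½)*((84 - 6*4 - 6*(-11)) + 168)/168)*(-803 + 3844) = (-30918 + (½)*(1/168)*((84 - 24 + 66) + 168))*3041 = (-30918 + (½)*(1/168)*(126 + 168))*3041 = (-30918 + (½)*(1/168)*294)*3041 = (-30918 + 7/8)*3041 = -247337/8*3041 = -752151817/8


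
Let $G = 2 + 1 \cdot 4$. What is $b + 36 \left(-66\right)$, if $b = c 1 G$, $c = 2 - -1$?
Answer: $-2358$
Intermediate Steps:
$G = 6$ ($G = 2 + 4 = 6$)
$c = 3$ ($c = 2 + 1 = 3$)
$b = 18$ ($b = 3 \cdot 1 \cdot 6 = 3 \cdot 6 = 18$)
$b + 36 \left(-66\right) = 18 + 36 \left(-66\right) = 18 - 2376 = -2358$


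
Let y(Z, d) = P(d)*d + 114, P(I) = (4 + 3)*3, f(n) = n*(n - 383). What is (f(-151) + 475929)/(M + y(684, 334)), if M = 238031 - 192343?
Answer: 556563/52816 ≈ 10.538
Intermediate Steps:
f(n) = n*(-383 + n)
P(I) = 21 (P(I) = 7*3 = 21)
M = 45688
y(Z, d) = 114 + 21*d (y(Z, d) = 21*d + 114 = 114 + 21*d)
(f(-151) + 475929)/(M + y(684, 334)) = (-151*(-383 - 151) + 475929)/(45688 + (114 + 21*334)) = (-151*(-534) + 475929)/(45688 + (114 + 7014)) = (80634 + 475929)/(45688 + 7128) = 556563/52816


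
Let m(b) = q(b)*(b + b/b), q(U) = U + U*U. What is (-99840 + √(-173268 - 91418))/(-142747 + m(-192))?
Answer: 99840/7147099 - I*√264686/7147099 ≈ 0.013969 - 7.1984e-5*I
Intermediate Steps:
q(U) = U + U²
m(b) = b*(1 + b)² (m(b) = (b*(1 + b))*(b + b/b) = (b*(1 + b))*(b + 1) = (b*(1 + b))*(1 + b) = b*(1 + b)²)
(-99840 + √(-173268 - 91418))/(-142747 + m(-192)) = (-99840 + √(-173268 - 91418))/(-142747 - 192*(1 - 192)²) = (-99840 + √(-264686))/(-142747 - 192*(-191)²) = (-99840 + I*√264686)/(-142747 - 192*36481) = (-99840 + I*√264686)/(-142747 - 7004352) = (-99840 + I*√264686)/(-7147099) = (-99840 + I*√264686)*(-1/7147099) = 99840/7147099 - I*√264686/7147099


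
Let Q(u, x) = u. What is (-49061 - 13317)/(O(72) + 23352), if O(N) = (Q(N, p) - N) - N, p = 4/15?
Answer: -31189/11640 ≈ -2.6795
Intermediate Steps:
p = 4/15 (p = 4*(1/15) = 4/15 ≈ 0.26667)
O(N) = -N (O(N) = (N - N) - N = 0 - N = -N)
(-49061 - 13317)/(O(72) + 23352) = (-49061 - 13317)/(-1*72 + 23352) = -62378/(-72 + 23352) = -62378/23280 = -62378*1/23280 = -31189/11640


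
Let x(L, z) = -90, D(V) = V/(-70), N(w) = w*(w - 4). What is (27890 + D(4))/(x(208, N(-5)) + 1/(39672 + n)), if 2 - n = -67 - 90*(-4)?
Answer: -38441684388/124050115 ≈ -309.89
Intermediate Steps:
N(w) = w*(-4 + w)
D(V) = -V/70 (D(V) = V*(-1/70) = -V/70)
n = -291 (n = 2 - (-67 - 90*(-4)) = 2 - (-67 + 360) = 2 - 1*293 = 2 - 293 = -291)
(27890 + D(4))/(x(208, N(-5)) + 1/(39672 + n)) = (27890 - 1/70*4)/(-90 + 1/(39672 - 291)) = (27890 - 2/35)/(-90 + 1/39381) = 976148/(35*(-90 + 1/39381)) = 976148/(35*(-3544289/39381)) = (976148/35)*(-39381/3544289) = -38441684388/124050115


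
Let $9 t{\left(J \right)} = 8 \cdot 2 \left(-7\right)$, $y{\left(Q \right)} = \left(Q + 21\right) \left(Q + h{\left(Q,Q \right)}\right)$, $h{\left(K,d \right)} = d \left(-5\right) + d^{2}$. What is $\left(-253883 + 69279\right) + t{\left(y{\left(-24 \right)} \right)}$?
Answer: $- \frac{1661548}{9} \approx -1.8462 \cdot 10^{5}$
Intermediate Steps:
$h{\left(K,d \right)} = d^{2} - 5 d$ ($h{\left(K,d \right)} = - 5 d + d^{2} = d^{2} - 5 d$)
$y{\left(Q \right)} = \left(21 + Q\right) \left(Q + Q \left(-5 + Q\right)\right)$ ($y{\left(Q \right)} = \left(Q + 21\right) \left(Q + Q \left(-5 + Q\right)\right) = \left(21 + Q\right) \left(Q + Q \left(-5 + Q\right)\right)$)
$t{\left(J \right)} = - \frac{112}{9}$ ($t{\left(J \right)} = \frac{8 \cdot 2 \left(-7\right)}{9} = \frac{16 \left(-7\right)}{9} = \frac{1}{9} \left(-112\right) = - \frac{112}{9}$)
$\left(-253883 + 69279\right) + t{\left(y{\left(-24 \right)} \right)} = \left(-253883 + 69279\right) - \frac{112}{9} = -184604 - \frac{112}{9} = - \frac{1661548}{9}$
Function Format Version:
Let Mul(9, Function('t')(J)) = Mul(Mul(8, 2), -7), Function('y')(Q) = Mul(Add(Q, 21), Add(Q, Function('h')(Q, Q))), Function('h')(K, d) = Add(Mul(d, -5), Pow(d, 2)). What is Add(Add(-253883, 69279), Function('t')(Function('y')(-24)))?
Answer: Rational(-1661548, 9) ≈ -1.8462e+5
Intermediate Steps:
Function('h')(K, d) = Add(Pow(d, 2), Mul(-5, d)) (Function('h')(K, d) = Add(Mul(-5, d), Pow(d, 2)) = Add(Pow(d, 2), Mul(-5, d)))
Function('y')(Q) = Mul(Add(21, Q), Add(Q, Mul(Q, Add(-5, Q)))) (Function('y')(Q) = Mul(Add(Q, 21), Add(Q, Mul(Q, Add(-5, Q)))) = Mul(Add(21, Q), Add(Q, Mul(Q, Add(-5, Q)))))
Function('t')(J) = Rational(-112, 9) (Function('t')(J) = Mul(Rational(1, 9), Mul(Mul(8, 2), -7)) = Mul(Rational(1, 9), Mul(16, -7)) = Mul(Rational(1, 9), -112) = Rational(-112, 9))
Add(Add(-253883, 69279), Function('t')(Function('y')(-24))) = Add(Add(-253883, 69279), Rational(-112, 9)) = Add(-184604, Rational(-112, 9)) = Rational(-1661548, 9)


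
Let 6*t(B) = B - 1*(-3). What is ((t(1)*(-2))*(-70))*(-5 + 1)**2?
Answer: 4480/3 ≈ 1493.3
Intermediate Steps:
t(B) = 1/2 + B/6 (t(B) = (B - 1*(-3))/6 = (B + 3)/6 = (3 + B)/6 = 1/2 + B/6)
((t(1)*(-2))*(-70))*(-5 + 1)**2 = (((1/2 + (1/6)*1)*(-2))*(-70))*(-5 + 1)**2 = (((1/2 + 1/6)*(-2))*(-70))*(-4)**2 = (((2/3)*(-2))*(-70))*16 = -4/3*(-70)*16 = (280/3)*16 = 4480/3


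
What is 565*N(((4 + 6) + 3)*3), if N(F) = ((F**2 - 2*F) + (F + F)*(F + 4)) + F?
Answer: 2732340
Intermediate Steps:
N(F) = F**2 - F + 2*F*(4 + F) (N(F) = ((F**2 - 2*F) + (2*F)*(4 + F)) + F = ((F**2 - 2*F) + 2*F*(4 + F)) + F = (F**2 - 2*F + 2*F*(4 + F)) + F = F**2 - F + 2*F*(4 + F))
565*N(((4 + 6) + 3)*3) = 565*((((4 + 6) + 3)*3)*(7 + 3*(((4 + 6) + 3)*3))) = 565*(((10 + 3)*3)*(7 + 3*((10 + 3)*3))) = 565*((13*3)*(7 + 3*(13*3))) = 565*(39*(7 + 3*39)) = 565*(39*(7 + 117)) = 565*(39*124) = 565*4836 = 2732340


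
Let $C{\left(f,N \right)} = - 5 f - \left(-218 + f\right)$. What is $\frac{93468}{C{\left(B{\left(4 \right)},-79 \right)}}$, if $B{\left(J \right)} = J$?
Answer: $\frac{46734}{97} \approx 481.79$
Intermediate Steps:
$C{\left(f,N \right)} = 218 - 6 f$
$\frac{93468}{C{\left(B{\left(4 \right)},-79 \right)}} = \frac{93468}{218 - 24} = \frac{93468}{194} = 93468 \cdot \frac{1}{194} = \frac{46734}{97}$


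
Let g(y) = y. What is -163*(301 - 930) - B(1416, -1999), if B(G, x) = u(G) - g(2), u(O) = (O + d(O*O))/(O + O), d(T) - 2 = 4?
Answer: 48393451/472 ≈ 1.0253e+5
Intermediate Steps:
d(T) = 6 (d(T) = 2 + 4 = 6)
u(O) = (6 + O)/(2*O) (u(O) = (O + 6)/(O + O) = (6 + O)/((2*O)) = (6 + O)*(1/(2*O)) = (6 + O)/(2*O))
B(G, x) = -2 + (6 + G)/(2*G) (B(G, x) = (6 + G)/(2*G) - 1*2 = (6 + G)/(2*G) - 2 = -2 + (6 + G)/(2*G))
-163*(301 - 930) - B(1416, -1999) = -163*(301 - 930) - (-3/2 + 3/1416) = -163*(-629) - (-3/2 + 3*(1/1416)) = 102527 - (-3/2 + 1/472) = 102527 - 1*(-707/472) = 102527 + 707/472 = 48393451/472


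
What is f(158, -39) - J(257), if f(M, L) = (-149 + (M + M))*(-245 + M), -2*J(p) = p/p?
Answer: -29057/2 ≈ -14529.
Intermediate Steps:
J(p) = -½ (J(p) = -p/(2*p) = -½*1 = -½)
f(M, L) = (-245 + M)*(-149 + 2*M) (f(M, L) = (-149 + 2*M)*(-245 + M) = (-245 + M)*(-149 + 2*M))
f(158, -39) - J(257) = (36505 - 639*158 + 2*158²) - 1*(-½) = (36505 - 100962 + 2*24964) + ½ = (36505 - 100962 + 49928) + ½ = -14529 + ½ = -29057/2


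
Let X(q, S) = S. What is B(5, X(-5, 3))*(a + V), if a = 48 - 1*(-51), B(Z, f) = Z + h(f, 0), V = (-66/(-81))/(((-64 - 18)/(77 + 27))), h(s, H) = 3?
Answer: 867592/1107 ≈ 783.73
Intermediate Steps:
V = -1144/1107 (V = (-66*(-1/81))/((-82/104)) = 22/(27*((-82*1/104))) = 22/(27*(-41/52)) = (22/27)*(-52/41) = -1144/1107 ≈ -1.0334)
B(Z, f) = 3 + Z (B(Z, f) = Z + 3 = 3 + Z)
a = 99 (a = 48 + 51 = 99)
B(5, X(-5, 3))*(a + V) = (3 + 5)*(99 - 1144/1107) = 8*(108449/1107) = 867592/1107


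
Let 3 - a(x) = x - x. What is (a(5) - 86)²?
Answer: 6889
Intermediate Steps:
a(x) = 3 (a(x) = 3 - (x - x) = 3 - 1*0 = 3 + 0 = 3)
(a(5) - 86)² = (3 - 86)² = (-83)² = 6889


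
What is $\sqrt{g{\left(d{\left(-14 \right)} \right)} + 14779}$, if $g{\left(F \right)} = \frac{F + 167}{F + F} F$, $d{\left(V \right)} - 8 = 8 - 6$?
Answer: $\frac{\sqrt{59470}}{2} \approx 121.93$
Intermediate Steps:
$d{\left(V \right)} = 10$ ($d{\left(V \right)} = 8 + \left(8 - 6\right) = 8 + 2 = 10$)
$g{\left(F \right)} = \frac{167}{2} + \frac{F}{2}$ ($g{\left(F \right)} = \frac{167 + F}{2 F} F = \frac{167}{2} + \frac{F}{2}$)
$\sqrt{g{\left(d{\left(-14 \right)} \right)} + 14779} = \sqrt{\left(\frac{167}{2} + \frac{1}{2} \cdot 10\right) + 14779} = \sqrt{\left(\frac{167}{2} + 5\right) + 14779} = \sqrt{\frac{177}{2} + 14779} = \sqrt{\frac{29735}{2}} = \frac{\sqrt{59470}}{2}$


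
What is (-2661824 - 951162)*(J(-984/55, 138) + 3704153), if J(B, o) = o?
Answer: -13383551522926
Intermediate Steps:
(-2661824 - 951162)*(J(-984/55, 138) + 3704153) = (-2661824 - 951162)*(138 + 3704153) = -3612986*3704291 = -13383551522926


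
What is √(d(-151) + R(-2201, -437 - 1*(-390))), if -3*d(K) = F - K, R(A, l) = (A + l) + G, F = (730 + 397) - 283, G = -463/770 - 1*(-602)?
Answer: I*√10556235690/2310 ≈ 44.478*I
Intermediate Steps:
G = 463077/770 (G = -463*1/770 + 602 = -463/770 + 602 = 463077/770 ≈ 601.40)
F = 844 (F = 1127 - 283 = 844)
R(A, l) = 463077/770 + A + l (R(A, l) = (A + l) + 463077/770 = 463077/770 + A + l)
d(K) = -844/3 + K/3 (d(K) = -(844 - K)/3 = -844/3 + K/3)
√(d(-151) + R(-2201, -437 - 1*(-390))) = √((-844/3 + (⅓)*(-151)) + (463077/770 - 2201 + (-437 - 1*(-390)))) = √((-844/3 - 151/3) + (463077/770 - 2201 + (-437 + 390))) = √(-995/3 + (463077/770 - 2201 - 47)) = √(-995/3 - 1267883/770) = √(-4569799/2310) = I*√10556235690/2310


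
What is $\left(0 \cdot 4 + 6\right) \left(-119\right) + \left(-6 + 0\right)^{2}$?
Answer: $-678$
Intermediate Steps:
$\left(0 \cdot 4 + 6\right) \left(-119\right) + \left(-6 + 0\right)^{2} = \left(0 + 6\right) \left(-119\right) + \left(-6\right)^{2} = 6 \left(-119\right) + 36 = -714 + 36 = -678$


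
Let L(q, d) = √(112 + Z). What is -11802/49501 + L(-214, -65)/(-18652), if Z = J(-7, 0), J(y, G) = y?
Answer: -11802/49501 - √105/18652 ≈ -0.23897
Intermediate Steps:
Z = -7
L(q, d) = √105 (L(q, d) = √(112 - 7) = √105)
-11802/49501 + L(-214, -65)/(-18652) = -11802/49501 + √105/(-18652) = -11802*1/49501 + √105*(-1/18652) = -11802/49501 - √105/18652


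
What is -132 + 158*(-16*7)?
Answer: -17828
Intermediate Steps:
-132 + 158*(-16*7) = -132 + 158*(-112) = -132 - 17696 = -17828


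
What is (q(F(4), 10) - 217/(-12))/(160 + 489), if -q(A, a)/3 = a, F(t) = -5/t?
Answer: -13/708 ≈ -0.018362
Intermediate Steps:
q(A, a) = -3*a
(q(F(4), 10) - 217/(-12))/(160 + 489) = (-3*10 - 217/(-12))/(160 + 489) = (-30 - 217*(-1/12))/649 = (-30 + 217/12)*(1/649) = -143/12*1/649 = -13/708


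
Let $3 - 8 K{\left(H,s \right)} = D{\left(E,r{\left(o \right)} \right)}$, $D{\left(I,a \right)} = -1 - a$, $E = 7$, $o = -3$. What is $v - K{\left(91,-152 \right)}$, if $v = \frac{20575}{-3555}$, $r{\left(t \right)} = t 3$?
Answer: $- \frac{29365}{5688} \approx -5.1626$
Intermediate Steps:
$r{\left(t \right)} = 3 t$
$v = - \frac{4115}{711}$ ($v = 20575 \left(- \frac{1}{3555}\right) = - \frac{4115}{711} \approx -5.7876$)
$K{\left(H,s \right)} = - \frac{5}{8}$ ($K{\left(H,s \right)} = \frac{3}{8} - \frac{-1 - 3 \left(-3\right)}{8} = \frac{3}{8} - \frac{-1 - -9}{8} = \frac{3}{8} - \frac{-1 + 9}{8} = \frac{3}{8} - 1 = - \frac{5}{8}$)
$v - K{\left(91,-152 \right)} = - \frac{4115}{711} - - \frac{5}{8} = - \frac{4115}{711} + \frac{5}{8} = - \frac{29365}{5688}$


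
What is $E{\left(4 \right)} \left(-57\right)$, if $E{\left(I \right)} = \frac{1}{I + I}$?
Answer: $- \frac{57}{8} \approx -7.125$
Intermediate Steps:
$E{\left(I \right)} = \frac{1}{2 I}$
$E{\left(4 \right)} \left(-57\right) = \frac{1}{2 \cdot 4} \left(-57\right) = \frac{1}{2} \cdot \frac{1}{4} \left(-57\right) = \frac{1}{8} \left(-57\right) = - \frac{57}{8}$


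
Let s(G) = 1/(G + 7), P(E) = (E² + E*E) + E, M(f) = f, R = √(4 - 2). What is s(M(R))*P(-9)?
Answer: 1071/47 - 153*√2/47 ≈ 18.184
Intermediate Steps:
R = √2 ≈ 1.4142
P(E) = E + 2*E² (P(E) = (E² + E²) + E = 2*E² + E = E + 2*E²)
s(G) = 1/(7 + G)
s(M(R))*P(-9) = (-9*(1 + 2*(-9)))/(7 + √2) = (-9*(1 - 18))/(7 + √2) = (-9*(-17))/(7 + √2) = 153/(7 + √2)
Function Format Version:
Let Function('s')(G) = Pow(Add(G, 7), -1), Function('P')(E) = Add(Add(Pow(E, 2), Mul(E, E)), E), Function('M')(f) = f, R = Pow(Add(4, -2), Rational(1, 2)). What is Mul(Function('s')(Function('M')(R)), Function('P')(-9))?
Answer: Add(Rational(1071, 47), Mul(Rational(-153, 47), Pow(2, Rational(1, 2)))) ≈ 18.184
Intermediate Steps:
R = Pow(2, Rational(1, 2)) ≈ 1.4142
Function('P')(E) = Add(E, Mul(2, Pow(E, 2))) (Function('P')(E) = Add(Add(Pow(E, 2), Pow(E, 2)), E) = Add(Mul(2, Pow(E, 2)), E) = Add(E, Mul(2, Pow(E, 2))))
Function('s')(G) = Pow(Add(7, G), -1)
Mul(Function('s')(Function('M')(R)), Function('P')(-9)) = Mul(Pow(Add(7, Pow(2, Rational(1, 2))), -1), Mul(-9, Add(1, Mul(2, -9)))) = Mul(Pow(Add(7, Pow(2, Rational(1, 2))), -1), Mul(-9, Add(1, -18))) = Mul(Pow(Add(7, Pow(2, Rational(1, 2))), -1), Mul(-9, -17)) = Mul(Pow(Add(7, Pow(2, Rational(1, 2))), -1), 153) = Mul(153, Pow(Add(7, Pow(2, Rational(1, 2))), -1))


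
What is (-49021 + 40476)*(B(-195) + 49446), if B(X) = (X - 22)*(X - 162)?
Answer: -1084488675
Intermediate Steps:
B(X) = (-162 + X)*(-22 + X) (B(X) = (-22 + X)*(-162 + X) = (-162 + X)*(-22 + X))
(-49021 + 40476)*(B(-195) + 49446) = (-49021 + 40476)*((3564 + (-195)**2 - 184*(-195)) + 49446) = -8545*((3564 + 38025 + 35880) + 49446) = -8545*(77469 + 49446) = -8545*126915 = -1084488675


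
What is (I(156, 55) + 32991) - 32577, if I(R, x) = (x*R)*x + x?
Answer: 472369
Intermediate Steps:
I(R, x) = x + R*x² (I(R, x) = (R*x)*x + x = R*x² + x = x + R*x²)
(I(156, 55) + 32991) - 32577 = (55*(1 + 156*55) + 32991) - 32577 = (55*(1 + 8580) + 32991) - 32577 = (55*8581 + 32991) - 32577 = (471955 + 32991) - 32577 = 504946 - 32577 = 472369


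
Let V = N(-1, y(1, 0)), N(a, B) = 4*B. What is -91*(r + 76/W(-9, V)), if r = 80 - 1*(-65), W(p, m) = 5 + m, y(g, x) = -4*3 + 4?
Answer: -349349/27 ≈ -12939.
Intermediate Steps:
y(g, x) = -8 (y(g, x) = -12 + 4 = -8)
V = -32 (V = 4*(-8) = -32)
r = 145 (r = 80 + 65 = 145)
-91*(r + 76/W(-9, V)) = -91*(145 + 76/(5 - 32)) = -91*(145 + 76/(-27)) = -91*(145 + 76*(-1/27)) = -91*(145 - 76/27) = -91*3839/27 = -349349/27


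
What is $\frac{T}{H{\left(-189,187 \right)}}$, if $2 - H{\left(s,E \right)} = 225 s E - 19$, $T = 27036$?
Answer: $\frac{2253}{662683} \approx 0.0033998$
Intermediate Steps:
$H{\left(s,E \right)} = 21 - 225 E s$ ($H{\left(s,E \right)} = 2 - \left(225 s E - 19\right) = 2 - \left(225 E s - 19\right) = 2 - \left(-19 + 225 E s\right) = 21 - 225 E s$)
$\frac{T}{H{\left(-189,187 \right)}} = \frac{27036}{21 - 42075 \left(-189\right)} = \frac{27036}{21 + 7952175} = \frac{27036}{7952196} = 27036 \cdot \frac{1}{7952196} = \frac{2253}{662683}$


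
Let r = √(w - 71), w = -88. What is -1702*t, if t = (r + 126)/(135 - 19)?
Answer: -53613/29 - 851*I*√159/58 ≈ -1848.7 - 185.01*I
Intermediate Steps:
r = I*√159 (r = √(-88 - 71) = √(-159) = I*√159 ≈ 12.61*I)
t = 63/58 + I*√159/116 (t = (I*√159 + 126)/(135 - 19) = (126 + I*√159)/116 = (126 + I*√159)*(1/116) = 63/58 + I*√159/116 ≈ 1.0862 + 0.1087*I)
-1702*t = -1702*(63/58 + I*√159/116) = -53613/29 - 851*I*√159/58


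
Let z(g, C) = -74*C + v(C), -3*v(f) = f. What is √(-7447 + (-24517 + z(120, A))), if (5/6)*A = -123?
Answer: I*√524810/5 ≈ 144.89*I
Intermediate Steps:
A = -738/5 (A = (6/5)*(-123) = -738/5 ≈ -147.60)
v(f) = -f/3
z(g, C) = -223*C/3 (z(g, C) = -74*C - C/3 = -223*C/3)
√(-7447 + (-24517 + z(120, A))) = √(-7447 + (-24517 - 223/3*(-738/5))) = √(-7447 + (-24517 + 54858/5)) = √(-7447 - 67727/5) = √(-104962/5) = I*√524810/5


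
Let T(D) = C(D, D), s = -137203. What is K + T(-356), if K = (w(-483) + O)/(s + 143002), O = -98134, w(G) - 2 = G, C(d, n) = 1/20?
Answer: -1966501/115980 ≈ -16.956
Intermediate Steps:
C(d, n) = 1/20
w(G) = 2 + G
T(D) = 1/20
K = -98615/5799 (K = ((2 - 483) - 98134)/(-137203 + 143002) = (-481 - 98134)/5799 = -98615*1/5799 = -98615/5799 ≈ -17.006)
K + T(-356) = -98615/5799 + 1/20 = -1966501/115980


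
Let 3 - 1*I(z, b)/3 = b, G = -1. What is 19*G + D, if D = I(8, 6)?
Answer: -28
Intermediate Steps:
I(z, b) = 9 - 3*b
D = -9 (D = 9 - 3*6 = 9 - 18 = -9)
19*G + D = 19*(-1) - 9 = -19 - 9 = -28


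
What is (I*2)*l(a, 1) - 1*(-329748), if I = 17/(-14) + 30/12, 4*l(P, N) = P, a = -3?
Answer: 4616445/14 ≈ 3.2975e+5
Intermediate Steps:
l(P, N) = P/4
I = 9/7 (I = 17*(-1/14) + 30*(1/12) = -17/14 + 5/2 = 9/7 ≈ 1.2857)
(I*2)*l(a, 1) - 1*(-329748) = ((9/7)*2)*((¼)*(-3)) - 1*(-329748) = (18/7)*(-¾) + 329748 = -27/14 + 329748 = 4616445/14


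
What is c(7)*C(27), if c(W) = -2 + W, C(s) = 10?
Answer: 50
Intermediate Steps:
c(7)*C(27) = (-2 + 7)*10 = 5*10 = 50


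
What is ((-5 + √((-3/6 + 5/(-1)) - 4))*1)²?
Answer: (10 - I*√38)²/4 ≈ 15.5 - 30.822*I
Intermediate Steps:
((-5 + √((-3/6 + 5/(-1)) - 4))*1)² = ((-5 + √((-3*⅙ + 5*(-1)) - 4))*1)² = ((-5 + √((-½ - 5) - 4))*1)² = ((-5 + √(-11/2 - 4))*1)² = ((-5 + √(-19/2))*1)² = ((-5 + I*√38/2)*1)² = (-5 + I*√38/2)²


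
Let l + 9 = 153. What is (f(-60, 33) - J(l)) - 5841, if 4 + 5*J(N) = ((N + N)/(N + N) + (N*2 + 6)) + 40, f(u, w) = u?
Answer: -29836/5 ≈ -5967.2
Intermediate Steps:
l = 144 (l = -9 + 153 = 144)
J(N) = 43/5 + 2*N/5 (J(N) = -⅘ + (((N + N)/(N + N) + (N*2 + 6)) + 40)/5 = -⅘ + (((2*N)/((2*N)) + (2*N + 6)) + 40)/5 = -⅘ + (((2*N)*(1/(2*N)) + (6 + 2*N)) + 40)/5 = -⅘ + ((1 + (6 + 2*N)) + 40)/5 = -⅘ + ((7 + 2*N) + 40)/5 = -⅘ + (47 + 2*N)/5 = -⅘ + (47/5 + 2*N/5) = 43/5 + 2*N/5)
(f(-60, 33) - J(l)) - 5841 = (-60 - (43/5 + (⅖)*144)) - 5841 = (-60 - (43/5 + 288/5)) - 5841 = (-60 - 1*331/5) - 5841 = (-60 - 331/5) - 5841 = -631/5 - 5841 = -29836/5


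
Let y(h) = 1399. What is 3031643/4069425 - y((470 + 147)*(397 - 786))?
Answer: -5690093932/4069425 ≈ -1398.3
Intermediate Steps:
3031643/4069425 - y((470 + 147)*(397 - 786)) = 3031643/4069425 - 1*1399 = 3031643*(1/4069425) - 1399 = 3031643/4069425 - 1399 = -5690093932/4069425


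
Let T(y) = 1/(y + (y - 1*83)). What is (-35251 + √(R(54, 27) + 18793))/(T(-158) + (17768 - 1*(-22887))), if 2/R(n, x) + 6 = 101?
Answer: -14065149/16221344 + 21*√169607015/81106720 ≈ -0.86370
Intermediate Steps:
R(n, x) = 2/95 (R(n, x) = 2/(-6 + 101) = 2/95)
T(y) = 1/(-83 + 2*y) (T(y) = 1/(y + (y - 83)) = 1/(y + (-83 + y)) = 1/(-83 + 2*y))
(-35251 + √(R(54, 27) + 18793))/(T(-158) + (17768 - 1*(-22887))) = (-35251 + √(2/95 + 18793))/(1/(-83 + 2*(-158)) + (17768 - 1*(-22887))) = (-35251 + √(1785337/95))/(1/(-83 - 316) + (17768 + 22887)) = (-35251 + √169607015/95)/(1/(-399) + 40655) = (-35251 + √169607015/95)/(-1/399 + 40655) = (-35251 + √169607015/95)/(16221344/399) = (-35251 + √169607015/95)*(399/16221344) = -14065149/16221344 + 21*√169607015/81106720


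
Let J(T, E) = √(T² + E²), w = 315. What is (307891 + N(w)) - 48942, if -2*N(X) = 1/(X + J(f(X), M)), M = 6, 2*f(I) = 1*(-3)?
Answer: 11415248697/44083 + √17/132249 ≈ 2.5895e+5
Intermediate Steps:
f(I) = -3/2 (f(I) = (1*(-3))/2 = (½)*(-3) = -3/2)
J(T, E) = √(E² + T²)
N(X) = -1/(2*(X + 3*√17/2)) (N(X) = -1/(2*(X + √(6² + (-3/2)²))) = -1/(2*(X + √(36 + 9/4))) = -1/(2*(X + √(153/4))) = -1/(2*(X + 3*√17/2)))
(307891 + N(w)) - 48942 = (307891 - 1/(2*315 + 3*√17)) - 48942 = (307891 - 1/(630 + 3*√17)) - 48942 = 258949 - 1/(630 + 3*√17)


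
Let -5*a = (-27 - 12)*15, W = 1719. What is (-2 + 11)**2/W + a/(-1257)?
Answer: -3678/80029 ≈ -0.045958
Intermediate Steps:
a = 117 (a = -(-27 - 12)*15/5 = -(-39)*15/5 = -1/5*(-585) = 117)
(-2 + 11)**2/W + a/(-1257) = (-2 + 11)**2/1719 + 117/(-1257) = 9**2*(1/1719) + 117*(-1/1257) = 81*(1/1719) - 39/419 = 9/191 - 39/419 = -3678/80029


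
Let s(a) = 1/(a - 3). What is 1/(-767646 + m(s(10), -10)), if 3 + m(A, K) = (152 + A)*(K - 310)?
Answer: -7/5714343 ≈ -1.2250e-6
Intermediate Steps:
s(a) = 1/(-3 + a)
m(A, K) = -3 + (-310 + K)*(152 + A) (m(A, K) = -3 + (152 + A)*(K - 310) = -3 + (152 + A)*(-310 + K) = -3 + (-310 + K)*(152 + A))
1/(-767646 + m(s(10), -10)) = 1/(-767646 + (-47123 - 310/(-3 + 10) + 152*(-10) - 10/(-3 + 10))) = 1/(-767646 + (-47123 - 310/7 - 1520 - 10/7)) = 1/(-767646 - 340821/7) = 1/(-5714343/7) = -7/5714343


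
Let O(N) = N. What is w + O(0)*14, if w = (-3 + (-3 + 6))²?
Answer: 0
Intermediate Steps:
w = 0 (w = (-3 + 3)² = 0² = 0)
w + O(0)*14 = 0 + 0*14 = 0 + 0 = 0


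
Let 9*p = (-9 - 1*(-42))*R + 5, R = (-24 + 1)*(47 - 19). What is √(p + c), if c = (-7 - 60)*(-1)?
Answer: 2*I*√5161/3 ≈ 47.893*I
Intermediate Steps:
R = -644 (R = -23*28 = -644)
c = 67 (c = -67*(-1) = 67)
p = -21247/9 (p = ((-9 - 1*(-42))*(-644) + 5)/9 = ((-9 + 42)*(-644) + 5)/9 = (33*(-644) + 5)/9 = (-21252 + 5)/9 = (⅑)*(-21247) = -21247/9 ≈ -2360.8)
√(p + c) = √(-21247/9 + 67) = √(-20644/9) = 2*I*√5161/3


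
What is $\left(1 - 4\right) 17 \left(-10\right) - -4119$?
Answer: $4629$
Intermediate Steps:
$\left(1 - 4\right) 17 \left(-10\right) - -4119 = \left(-3\right) 17 \left(-10\right) + 4119 = \left(-51\right) \left(-10\right) + 4119 = 510 + 4119 = 4629$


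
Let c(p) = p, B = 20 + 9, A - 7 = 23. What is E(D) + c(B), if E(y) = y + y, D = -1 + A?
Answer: 87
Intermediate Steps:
A = 30 (A = 7 + 23 = 30)
B = 29
D = 29 (D = -1 + 30 = 29)
E(y) = 2*y
E(D) + c(B) = 2*29 + 29 = 58 + 29 = 87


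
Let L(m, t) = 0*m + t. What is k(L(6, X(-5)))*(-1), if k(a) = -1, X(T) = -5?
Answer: 1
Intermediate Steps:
L(m, t) = t (L(m, t) = 0 + t = t)
k(L(6, X(-5)))*(-1) = -1*(-1) = 1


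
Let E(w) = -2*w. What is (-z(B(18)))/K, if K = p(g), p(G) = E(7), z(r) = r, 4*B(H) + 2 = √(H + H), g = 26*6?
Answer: 1/14 ≈ 0.071429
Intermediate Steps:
g = 156
B(H) = -½ + √2*√H/4 (B(H) = -½ + √(H + H)/4 = -½ + √(2*H)/4 = -½ + (√2*√H)/4 = -½ + √2*√H/4)
p(G) = -14 (p(G) = -2*7 = -14)
K = -14
(-z(B(18)))/K = -(-½ + √2*√18/4)/(-14) = -(-½ + √2*(3*√2)/4)*(-1/14) = -(-½ + 3/2)*(-1/14) = -1*1*(-1/14) = -1*(-1/14) = 1/14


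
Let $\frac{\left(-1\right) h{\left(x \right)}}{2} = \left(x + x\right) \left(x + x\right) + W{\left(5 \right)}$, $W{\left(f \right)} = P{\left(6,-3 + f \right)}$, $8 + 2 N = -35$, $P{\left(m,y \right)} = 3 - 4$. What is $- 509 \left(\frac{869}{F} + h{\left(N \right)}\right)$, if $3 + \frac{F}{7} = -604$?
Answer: $\frac{7993933057}{4249} \approx 1.8814 \cdot 10^{6}$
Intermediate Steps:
$P{\left(m,y \right)} = -1$
$N = - \frac{43}{2}$ ($N = -4 + \frac{1}{2} \left(-35\right) = -4 - \frac{35}{2} = - \frac{43}{2} \approx -21.5$)
$F = -4249$ ($F = -21 + 7 \left(-604\right) = -21 - 4228 = -4249$)
$W{\left(f \right)} = -1$
$h{\left(x \right)} = 2 - 8 x^{2}$ ($h{\left(x \right)} = - 2 \left(\left(x + x\right) \left(x + x\right) - 1\right) = - 2 \left(2 x 2 x - 1\right) = - 2 \left(4 x^{2} - 1\right) = - 2 \left(-1 + 4 x^{2}\right) = 2 - 8 x^{2}$)
$- 509 \left(\frac{869}{F} + h{\left(N \right)}\right) = - 509 \left(\frac{869}{-4249} + \left(2 - 8 \left(- \frac{43}{2}\right)^{2}\right)\right) = - 509 \left(869 \left(- \frac{1}{4249}\right) + \left(2 - 3698\right)\right) = - 509 \left(- \frac{869}{4249} + \left(2 - 3698\right)\right) = - 509 \left(- \frac{869}{4249} - 3696\right) = \left(-509\right) \left(- \frac{15705173}{4249}\right) = \frac{7993933057}{4249}$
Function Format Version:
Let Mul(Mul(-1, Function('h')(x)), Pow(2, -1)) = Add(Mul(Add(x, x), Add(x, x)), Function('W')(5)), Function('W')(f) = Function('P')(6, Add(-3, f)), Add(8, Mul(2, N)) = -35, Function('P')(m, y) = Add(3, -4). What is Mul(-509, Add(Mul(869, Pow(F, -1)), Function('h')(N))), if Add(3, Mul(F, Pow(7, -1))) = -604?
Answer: Rational(7993933057, 4249) ≈ 1.8814e+6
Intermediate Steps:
Function('P')(m, y) = -1
N = Rational(-43, 2) (N = Add(-4, Mul(Rational(1, 2), -35)) = Add(-4, Rational(-35, 2)) = Rational(-43, 2) ≈ -21.500)
F = -4249 (F = Add(-21, Mul(7, -604)) = Add(-21, -4228) = -4249)
Function('W')(f) = -1
Function('h')(x) = Add(2, Mul(-8, Pow(x, 2))) (Function('h')(x) = Mul(-2, Add(Mul(Add(x, x), Add(x, x)), -1)) = Mul(-2, Add(Mul(Mul(2, x), Mul(2, x)), -1)) = Mul(-2, Add(Mul(4, Pow(x, 2)), -1)) = Mul(-2, Add(-1, Mul(4, Pow(x, 2)))) = Add(2, Mul(-8, Pow(x, 2))))
Mul(-509, Add(Mul(869, Pow(F, -1)), Function('h')(N))) = Mul(-509, Add(Mul(869, Pow(-4249, -1)), Add(2, Mul(-8, Pow(Rational(-43, 2), 2))))) = Mul(-509, Add(Mul(869, Rational(-1, 4249)), Add(2, Mul(-8, Rational(1849, 4))))) = Mul(-509, Add(Rational(-869, 4249), Add(2, -3698))) = Mul(-509, Add(Rational(-869, 4249), -3696)) = Mul(-509, Rational(-15705173, 4249)) = Rational(7993933057, 4249)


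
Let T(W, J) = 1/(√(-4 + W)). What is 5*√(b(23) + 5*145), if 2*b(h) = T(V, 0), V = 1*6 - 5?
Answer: 5*√(26100 - 6*I*√3)/6 ≈ 134.63 - 0.026803*I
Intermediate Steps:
V = 1 (V = 6 - 5 = 1)
T(W, J) = (-4 + W)^(-½)
b(h) = -I*√3/6 (b(h) = 1/(2*√(-4 + 1)) = 1/(2*√(-3)) = (-I*√3/3)/2 = -I*√3/6)
5*√(b(23) + 5*145) = 5*√(-I*√3/6 + 5*145) = 5*√(-I*√3/6 + 725) = 5*√(725 - I*√3/6)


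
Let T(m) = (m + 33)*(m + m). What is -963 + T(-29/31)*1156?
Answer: -67571155/961 ≈ -70313.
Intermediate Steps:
T(m) = 2*m*(33 + m) (T(m) = (33 + m)*(2*m) = 2*m*(33 + m))
-963 + T(-29/31)*1156 = -963 + (2*(-29/31)*(33 - 29/31))*1156 = -963 + (2*(-29/31)*(994/31))*1156 = -963 - 57652/961*1156 = -963 - 66645712/961 = -67571155/961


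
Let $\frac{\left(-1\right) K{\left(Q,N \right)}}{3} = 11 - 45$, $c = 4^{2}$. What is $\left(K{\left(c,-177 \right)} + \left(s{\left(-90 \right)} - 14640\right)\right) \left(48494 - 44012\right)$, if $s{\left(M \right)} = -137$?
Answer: $-65773350$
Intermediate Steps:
$c = 16$
$K{\left(Q,N \right)} = 102$ ($K{\left(Q,N \right)} = - 3 \left(11 - 45\right) = \left(-3\right) \left(-34\right) = 102$)
$\left(K{\left(c,-177 \right)} + \left(s{\left(-90 \right)} - 14640\right)\right) \left(48494 - 44012\right) = \left(102 - 14777\right) \left(48494 - 44012\right) = \left(102 - 14777\right) 4482 = \left(-14675\right) 4482 = -65773350$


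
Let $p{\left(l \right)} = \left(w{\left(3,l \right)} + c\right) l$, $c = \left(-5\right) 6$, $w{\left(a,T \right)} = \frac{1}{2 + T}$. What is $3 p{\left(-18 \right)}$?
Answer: $\frac{12987}{8} \approx 1623.4$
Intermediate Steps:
$c = -30$
$p{\left(l \right)} = l \left(-30 + \frac{1}{2 + l}\right)$ ($p{\left(l \right)} = \left(\frac{1}{2 + l} - 30\right) l = \left(-30 + \frac{1}{2 + l}\right) l = l \left(-30 + \frac{1}{2 + l}\right)$)
$3 p{\left(-18 \right)} = 3 \left(\left(-1\right) \left(-18\right) \frac{1}{2 - 18} \left(59 + 30 \left(-18\right)\right)\right) = 3 \left(\left(-1\right) \left(-18\right) \frac{1}{-16} \left(59 - 540\right)\right) = 3 \left(\left(-1\right) \left(-18\right) \left(- \frac{1}{16}\right) \left(-481\right)\right) = 3 \cdot \frac{4329}{8} = \frac{12987}{8}$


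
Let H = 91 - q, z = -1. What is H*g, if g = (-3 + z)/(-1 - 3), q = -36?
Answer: 127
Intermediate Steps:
H = 127 (H = 91 - 1*(-36) = 91 + 36 = 127)
g = 1 (g = (-3 - 1)/(-1 - 3) = -4/(-4) = -4*(-¼) = 1)
H*g = 127*1 = 127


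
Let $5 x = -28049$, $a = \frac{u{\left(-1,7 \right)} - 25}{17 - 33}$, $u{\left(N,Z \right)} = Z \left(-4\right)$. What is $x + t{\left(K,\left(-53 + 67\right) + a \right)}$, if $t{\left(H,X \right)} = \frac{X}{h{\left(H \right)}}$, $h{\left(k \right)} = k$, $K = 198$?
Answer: $- \frac{88857847}{15840} \approx -5609.7$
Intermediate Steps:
$u{\left(N,Z \right)} = - 4 Z$
$a = \frac{53}{16}$ ($a = \frac{\left(-4\right) 7 - 25}{17 - 33} = \frac{-28 - 25}{-16} = \left(-53\right) \left(- \frac{1}{16}\right) = \frac{53}{16} \approx 3.3125$)
$t{\left(H,X \right)} = \frac{X}{H}$
$x = - \frac{28049}{5}$ ($x = \frac{1}{5} \left(-28049\right) = - \frac{28049}{5} \approx -5609.8$)
$x + t{\left(K,\left(-53 + 67\right) + a \right)} = - \frac{28049}{5} + \frac{\left(-53 + 67\right) + \frac{53}{16}}{198} = - \frac{28049}{5} + \left(14 + \frac{53}{16}\right) \frac{1}{198} = - \frac{28049}{5} + \frac{277}{16} \cdot \frac{1}{198} = - \frac{28049}{5} + \frac{277}{3168} = - \frac{88857847}{15840}$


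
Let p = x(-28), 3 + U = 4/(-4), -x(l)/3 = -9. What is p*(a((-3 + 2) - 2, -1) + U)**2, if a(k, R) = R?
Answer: 675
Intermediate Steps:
x(l) = 27 (x(l) = -3*(-9) = 27)
U = -4 (U = -3 + 4/(-4) = -3 + 4*(-1/4) = -3 - 1 = -4)
p = 27
p*(a((-3 + 2) - 2, -1) + U)**2 = 27*(-1 - 4)**2 = 27*(-5)**2 = 27*25 = 675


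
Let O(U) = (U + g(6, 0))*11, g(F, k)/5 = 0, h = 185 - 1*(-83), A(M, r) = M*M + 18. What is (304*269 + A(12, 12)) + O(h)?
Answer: 84886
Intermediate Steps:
A(M, r) = 18 + M² (A(M, r) = M² + 18 = 18 + M²)
h = 268 (h = 185 + 83 = 268)
g(F, k) = 0 (g(F, k) = 5*0 = 0)
O(U) = 11*U (O(U) = (U + 0)*11 = U*11 = 11*U)
(304*269 + A(12, 12)) + O(h) = (304*269 + (18 + 12²)) + 11*268 = (81776 + (18 + 144)) + 2948 = (81776 + 162) + 2948 = 81938 + 2948 = 84886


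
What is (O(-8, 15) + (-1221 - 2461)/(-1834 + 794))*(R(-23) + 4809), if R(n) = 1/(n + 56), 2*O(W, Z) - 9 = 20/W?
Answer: 8490343/260 ≈ 32655.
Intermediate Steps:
O(W, Z) = 9/2 + 10/W (O(W, Z) = 9/2 + (20/W)/2 = 9/2 + 10/W)
R(n) = 1/(56 + n)
(O(-8, 15) + (-1221 - 2461)/(-1834 + 794))*(R(-23) + 4809) = ((9/2 + 10/(-8)) + (-1221 - 2461)/(-1834 + 794))*(1/(56 - 23) + 4809) = ((9/2 + 10*(-⅛)) - 3682/(-1040))*(1/33 + 4809) = ((9/2 - 5/4) - 3682*(-1/1040))*(1/33 + 4809) = (13/4 + 1841/520)*(158698/33) = (3531/520)*(158698/33) = 8490343/260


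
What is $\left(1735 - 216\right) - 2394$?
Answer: $-875$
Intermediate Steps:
$\left(1735 - 216\right) - 2394 = 1519 - 2394 = -875$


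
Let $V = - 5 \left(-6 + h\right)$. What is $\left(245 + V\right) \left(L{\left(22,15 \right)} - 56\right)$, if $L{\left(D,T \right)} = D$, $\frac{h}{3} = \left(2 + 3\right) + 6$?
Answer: $-3740$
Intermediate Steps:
$h = 33$ ($h = 3 \left(\left(2 + 3\right) + 6\right) = 3 \left(5 + 6\right) = 3 \cdot 11 = 33$)
$V = -135$ ($V = - 5 \left(-6 + 33\right) = \left(-5\right) 27 = -135$)
$\left(245 + V\right) \left(L{\left(22,15 \right)} - 56\right) = \left(245 - 135\right) \left(22 - 56\right) = 110 \left(-34\right) = -3740$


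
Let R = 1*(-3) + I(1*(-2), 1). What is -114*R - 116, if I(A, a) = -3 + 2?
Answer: 340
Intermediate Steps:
I(A, a) = -1
R = -4 (R = 1*(-3) - 1 = -3 - 1 = -4)
-114*R - 116 = -114*(-4) - 116 = 456 - 116 = 340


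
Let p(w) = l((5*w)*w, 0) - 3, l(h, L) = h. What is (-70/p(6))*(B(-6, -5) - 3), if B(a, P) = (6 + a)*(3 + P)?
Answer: 70/59 ≈ 1.1864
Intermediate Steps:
p(w) = -3 + 5*w² (p(w) = (5*w)*w - 3 = 5*w² - 3 = -3 + 5*w²)
B(a, P) = (3 + P)*(6 + a)
(-70/p(6))*(B(-6, -5) - 3) = (-70/(-3 + 5*6²))*((18 + 3*(-6) + 6*(-5) - 5*(-6)) - 3) = (-70/(-3 + 5*36))*((18 - 18 - 30 + 30) - 3) = (-70/(-3 + 180))*(0 - 3) = -70/177*(-3) = 70/59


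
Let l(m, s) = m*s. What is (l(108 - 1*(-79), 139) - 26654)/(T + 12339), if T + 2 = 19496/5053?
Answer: -3340033/62358357 ≈ -0.053562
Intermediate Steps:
T = 9390/5053 (T = -2 + 19496/5053 = 9390/5053 ≈ 1.8583)
(l(108 - 1*(-79), 139) - 26654)/(T + 12339) = ((108 - 1*(-79))*139 - 26654)/(9390/5053 + 12339) = ((108 + 79)*139 - 26654)/(62358357/5053) = (187*139 - 26654)*(5053/62358357) = (25993 - 26654)*(5053/62358357) = -661*5053/62358357 = -3340033/62358357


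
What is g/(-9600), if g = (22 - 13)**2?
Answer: -27/3200 ≈ -0.0084375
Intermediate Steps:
g = 81 (g = 9**2 = 81)
g/(-9600) = 81/(-9600) = 81*(-1/9600) = -27/3200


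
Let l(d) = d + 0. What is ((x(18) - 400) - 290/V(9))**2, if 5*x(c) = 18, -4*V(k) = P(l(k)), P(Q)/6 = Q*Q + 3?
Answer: 15410987881/99225 ≈ 1.5531e+5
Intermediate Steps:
l(d) = d
P(Q) = 18 + 6*Q**2 (P(Q) = 6*(Q*Q + 3) = 6*(Q**2 + 3) = 6*(3 + Q**2) = 18 + 6*Q**2)
V(k) = -9/2 - 3*k**2/2 (V(k) = -(18 + 6*k**2)/4 = -9/2 - 3*k**2/2)
x(c) = 18/5 (x(c) = (1/5)*18 = 18/5)
((x(18) - 400) - 290/V(9))**2 = ((18/5 - 400) - 290/(-9/2 - 3/2*9**2))**2 = (-1982/5 - 290/(-9/2 - 3/2*81))**2 = (-1982/5 - 290/(-9/2 - 243/2))**2 = (-1982/5 - 290/(-126))**2 = (-1982/5 - 290*(-1/126))**2 = (-1982/5 + 145/63)**2 = (-124141/315)**2 = 15410987881/99225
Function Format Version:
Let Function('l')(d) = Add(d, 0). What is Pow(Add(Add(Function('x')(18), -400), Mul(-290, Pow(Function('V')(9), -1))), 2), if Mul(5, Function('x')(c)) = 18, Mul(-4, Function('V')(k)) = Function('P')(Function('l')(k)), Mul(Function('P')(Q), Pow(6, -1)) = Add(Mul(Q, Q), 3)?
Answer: Rational(15410987881, 99225) ≈ 1.5531e+5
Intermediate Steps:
Function('l')(d) = d
Function('P')(Q) = Add(18, Mul(6, Pow(Q, 2))) (Function('P')(Q) = Mul(6, Add(Mul(Q, Q), 3)) = Mul(6, Add(Pow(Q, 2), 3)) = Mul(6, Add(3, Pow(Q, 2))) = Add(18, Mul(6, Pow(Q, 2))))
Function('V')(k) = Add(Rational(-9, 2), Mul(Rational(-3, 2), Pow(k, 2))) (Function('V')(k) = Mul(Rational(-1, 4), Add(18, Mul(6, Pow(k, 2)))) = Add(Rational(-9, 2), Mul(Rational(-3, 2), Pow(k, 2))))
Function('x')(c) = Rational(18, 5) (Function('x')(c) = Mul(Rational(1, 5), 18) = Rational(18, 5))
Pow(Add(Add(Function('x')(18), -400), Mul(-290, Pow(Function('V')(9), -1))), 2) = Pow(Add(Add(Rational(18, 5), -400), Mul(-290, Pow(Add(Rational(-9, 2), Mul(Rational(-3, 2), Pow(9, 2))), -1))), 2) = Pow(Add(Rational(-1982, 5), Mul(-290, Pow(Add(Rational(-9, 2), Mul(Rational(-3, 2), 81)), -1))), 2) = Pow(Add(Rational(-1982, 5), Mul(-290, Pow(Add(Rational(-9, 2), Rational(-243, 2)), -1))), 2) = Pow(Add(Rational(-1982, 5), Mul(-290, Pow(-126, -1))), 2) = Pow(Add(Rational(-1982, 5), Mul(-290, Rational(-1, 126))), 2) = Pow(Add(Rational(-1982, 5), Rational(145, 63)), 2) = Pow(Rational(-124141, 315), 2) = Rational(15410987881, 99225)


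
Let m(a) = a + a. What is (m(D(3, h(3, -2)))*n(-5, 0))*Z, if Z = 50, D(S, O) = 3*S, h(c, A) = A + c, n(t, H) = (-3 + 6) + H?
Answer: 2700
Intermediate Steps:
n(t, H) = 3 + H
m(a) = 2*a
(m(D(3, h(3, -2)))*n(-5, 0))*Z = ((2*(3*3))*(3 + 0))*50 = ((2*9)*3)*50 = (18*3)*50 = 54*50 = 2700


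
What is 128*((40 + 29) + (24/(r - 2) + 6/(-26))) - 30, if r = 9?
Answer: 838230/91 ≈ 9211.3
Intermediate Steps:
128*((40 + 29) + (24/(r - 2) + 6/(-26))) - 30 = 128*((40 + 29) + (24/(9 - 2) + 6/(-26))) - 30 = 128*(69 + (24/7 + 6*(-1/26))) - 30 = 128*(69 + (24*(1/7) - 3/13)) - 30 = 128*(69 + (24/7 - 3/13)) - 30 = 128*(69 + 291/91) - 30 = 128*(6570/91) - 30 = 840960/91 - 30 = 838230/91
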